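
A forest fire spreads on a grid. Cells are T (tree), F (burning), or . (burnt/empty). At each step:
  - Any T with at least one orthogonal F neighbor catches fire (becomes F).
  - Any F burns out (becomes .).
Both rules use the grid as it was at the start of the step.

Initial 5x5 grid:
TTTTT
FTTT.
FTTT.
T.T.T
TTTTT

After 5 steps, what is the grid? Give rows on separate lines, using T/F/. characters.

Step 1: 4 trees catch fire, 2 burn out
  FTTTT
  .FTT.
  .FTT.
  F.T.T
  TTTTT
Step 2: 4 trees catch fire, 4 burn out
  .FTTT
  ..FT.
  ..FT.
  ..T.T
  FTTTT
Step 3: 5 trees catch fire, 4 burn out
  ..FTT
  ...F.
  ...F.
  ..F.T
  .FTTT
Step 4: 2 trees catch fire, 5 burn out
  ...FT
  .....
  .....
  ....T
  ..FTT
Step 5: 2 trees catch fire, 2 burn out
  ....F
  .....
  .....
  ....T
  ...FT

....F
.....
.....
....T
...FT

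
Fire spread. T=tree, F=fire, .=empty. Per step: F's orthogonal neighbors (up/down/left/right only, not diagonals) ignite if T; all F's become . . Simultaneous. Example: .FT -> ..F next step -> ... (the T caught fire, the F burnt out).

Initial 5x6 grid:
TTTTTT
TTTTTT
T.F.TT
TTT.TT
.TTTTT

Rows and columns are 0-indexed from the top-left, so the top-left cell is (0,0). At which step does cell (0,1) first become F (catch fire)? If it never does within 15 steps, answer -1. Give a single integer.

Step 1: cell (0,1)='T' (+2 fires, +1 burnt)
Step 2: cell (0,1)='T' (+5 fires, +2 burnt)
Step 3: cell (0,1)='F' (+7 fires, +5 burnt)
  -> target ignites at step 3
Step 4: cell (0,1)='.' (+6 fires, +7 burnt)
Step 5: cell (0,1)='.' (+4 fires, +6 burnt)
Step 6: cell (0,1)='.' (+1 fires, +4 burnt)
Step 7: cell (0,1)='.' (+0 fires, +1 burnt)
  fire out at step 7

3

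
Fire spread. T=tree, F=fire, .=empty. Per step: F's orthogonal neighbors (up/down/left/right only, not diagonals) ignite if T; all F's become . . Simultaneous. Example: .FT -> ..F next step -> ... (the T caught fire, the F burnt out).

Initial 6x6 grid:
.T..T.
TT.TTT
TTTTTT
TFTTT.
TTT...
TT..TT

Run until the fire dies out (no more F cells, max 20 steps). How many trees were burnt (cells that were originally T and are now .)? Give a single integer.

Step 1: +4 fires, +1 burnt (F count now 4)
Step 2: +7 fires, +4 burnt (F count now 7)
Step 3: +5 fires, +7 burnt (F count now 5)
Step 4: +2 fires, +5 burnt (F count now 2)
Step 5: +2 fires, +2 burnt (F count now 2)
Step 6: +2 fires, +2 burnt (F count now 2)
Step 7: +0 fires, +2 burnt (F count now 0)
Fire out after step 7
Initially T: 24, now '.': 34
Total burnt (originally-T cells now '.'): 22

Answer: 22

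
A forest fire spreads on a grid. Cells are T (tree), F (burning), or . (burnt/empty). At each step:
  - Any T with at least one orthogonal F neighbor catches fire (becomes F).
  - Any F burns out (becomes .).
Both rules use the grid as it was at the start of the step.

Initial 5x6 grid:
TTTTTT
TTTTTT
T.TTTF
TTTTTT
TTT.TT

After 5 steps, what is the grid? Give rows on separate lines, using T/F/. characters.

Step 1: 3 trees catch fire, 1 burn out
  TTTTTT
  TTTTTF
  T.TTF.
  TTTTTF
  TTT.TT
Step 2: 5 trees catch fire, 3 burn out
  TTTTTF
  TTTTF.
  T.TF..
  TTTTF.
  TTT.TF
Step 3: 5 trees catch fire, 5 burn out
  TTTTF.
  TTTF..
  T.F...
  TTTF..
  TTT.F.
Step 4: 3 trees catch fire, 5 burn out
  TTTF..
  TTF...
  T.....
  TTF...
  TTT...
Step 5: 4 trees catch fire, 3 burn out
  TTF...
  TF....
  T.....
  TF....
  TTF...

TTF...
TF....
T.....
TF....
TTF...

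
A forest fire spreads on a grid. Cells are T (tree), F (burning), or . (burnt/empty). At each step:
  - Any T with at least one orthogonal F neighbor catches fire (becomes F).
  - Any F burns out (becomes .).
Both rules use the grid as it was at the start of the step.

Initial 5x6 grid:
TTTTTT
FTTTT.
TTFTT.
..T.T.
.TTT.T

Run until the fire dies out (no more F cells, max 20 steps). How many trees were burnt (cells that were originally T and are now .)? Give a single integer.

Answer: 19

Derivation:
Step 1: +7 fires, +2 burnt (F count now 7)
Step 2: +5 fires, +7 burnt (F count now 5)
Step 3: +5 fires, +5 burnt (F count now 5)
Step 4: +1 fires, +5 burnt (F count now 1)
Step 5: +1 fires, +1 burnt (F count now 1)
Step 6: +0 fires, +1 burnt (F count now 0)
Fire out after step 6
Initially T: 20, now '.': 29
Total burnt (originally-T cells now '.'): 19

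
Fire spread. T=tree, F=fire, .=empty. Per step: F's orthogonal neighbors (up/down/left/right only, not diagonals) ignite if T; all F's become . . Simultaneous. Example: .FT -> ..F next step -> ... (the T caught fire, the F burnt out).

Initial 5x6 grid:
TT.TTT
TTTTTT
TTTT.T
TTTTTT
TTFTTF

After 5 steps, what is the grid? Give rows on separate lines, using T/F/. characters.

Step 1: 5 trees catch fire, 2 burn out
  TT.TTT
  TTTTTT
  TTTT.T
  TTFTTF
  TF.FF.
Step 2: 6 trees catch fire, 5 burn out
  TT.TTT
  TTTTTT
  TTFT.F
  TF.FF.
  F.....
Step 3: 5 trees catch fire, 6 burn out
  TT.TTT
  TTFTTF
  TF.F..
  F.....
  ......
Step 4: 5 trees catch fire, 5 burn out
  TT.TTF
  TF.FF.
  F.....
  ......
  ......
Step 5: 4 trees catch fire, 5 burn out
  TF.FF.
  F.....
  ......
  ......
  ......

TF.FF.
F.....
......
......
......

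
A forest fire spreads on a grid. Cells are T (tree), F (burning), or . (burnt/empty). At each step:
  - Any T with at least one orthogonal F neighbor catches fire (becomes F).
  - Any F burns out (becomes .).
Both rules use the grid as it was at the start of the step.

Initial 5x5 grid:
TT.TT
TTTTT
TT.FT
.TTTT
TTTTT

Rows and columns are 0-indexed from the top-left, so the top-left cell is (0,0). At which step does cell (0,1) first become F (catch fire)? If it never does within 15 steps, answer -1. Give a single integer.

Step 1: cell (0,1)='T' (+3 fires, +1 burnt)
Step 2: cell (0,1)='T' (+6 fires, +3 burnt)
Step 3: cell (0,1)='T' (+5 fires, +6 burnt)
Step 4: cell (0,1)='F' (+4 fires, +5 burnt)
  -> target ignites at step 4
Step 5: cell (0,1)='.' (+3 fires, +4 burnt)
Step 6: cell (0,1)='.' (+0 fires, +3 burnt)
  fire out at step 6

4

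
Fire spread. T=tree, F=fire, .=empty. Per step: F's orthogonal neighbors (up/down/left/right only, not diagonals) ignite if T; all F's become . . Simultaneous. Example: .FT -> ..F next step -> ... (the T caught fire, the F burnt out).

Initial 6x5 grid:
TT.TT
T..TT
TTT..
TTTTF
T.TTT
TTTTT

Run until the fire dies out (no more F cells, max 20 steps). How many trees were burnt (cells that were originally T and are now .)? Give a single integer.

Answer: 19

Derivation:
Step 1: +2 fires, +1 burnt (F count now 2)
Step 2: +3 fires, +2 burnt (F count now 3)
Step 3: +4 fires, +3 burnt (F count now 4)
Step 4: +3 fires, +4 burnt (F count now 3)
Step 5: +3 fires, +3 burnt (F count now 3)
Step 6: +2 fires, +3 burnt (F count now 2)
Step 7: +1 fires, +2 burnt (F count now 1)
Step 8: +1 fires, +1 burnt (F count now 1)
Step 9: +0 fires, +1 burnt (F count now 0)
Fire out after step 9
Initially T: 23, now '.': 26
Total burnt (originally-T cells now '.'): 19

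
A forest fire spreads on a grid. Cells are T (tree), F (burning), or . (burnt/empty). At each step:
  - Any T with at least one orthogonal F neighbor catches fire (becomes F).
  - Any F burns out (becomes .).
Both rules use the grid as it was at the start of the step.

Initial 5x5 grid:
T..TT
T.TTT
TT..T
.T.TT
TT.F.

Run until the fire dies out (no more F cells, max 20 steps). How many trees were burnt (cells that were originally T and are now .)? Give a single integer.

Step 1: +1 fires, +1 burnt (F count now 1)
Step 2: +1 fires, +1 burnt (F count now 1)
Step 3: +1 fires, +1 burnt (F count now 1)
Step 4: +1 fires, +1 burnt (F count now 1)
Step 5: +2 fires, +1 burnt (F count now 2)
Step 6: +2 fires, +2 burnt (F count now 2)
Step 7: +0 fires, +2 burnt (F count now 0)
Fire out after step 7
Initially T: 15, now '.': 18
Total burnt (originally-T cells now '.'): 8

Answer: 8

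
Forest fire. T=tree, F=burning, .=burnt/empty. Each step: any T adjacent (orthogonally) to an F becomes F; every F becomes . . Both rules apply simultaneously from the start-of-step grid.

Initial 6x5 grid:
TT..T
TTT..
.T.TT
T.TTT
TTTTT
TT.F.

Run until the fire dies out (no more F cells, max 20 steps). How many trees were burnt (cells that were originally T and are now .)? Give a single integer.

Answer: 13

Derivation:
Step 1: +1 fires, +1 burnt (F count now 1)
Step 2: +3 fires, +1 burnt (F count now 3)
Step 3: +4 fires, +3 burnt (F count now 4)
Step 4: +3 fires, +4 burnt (F count now 3)
Step 5: +2 fires, +3 burnt (F count now 2)
Step 6: +0 fires, +2 burnt (F count now 0)
Fire out after step 6
Initially T: 20, now '.': 23
Total burnt (originally-T cells now '.'): 13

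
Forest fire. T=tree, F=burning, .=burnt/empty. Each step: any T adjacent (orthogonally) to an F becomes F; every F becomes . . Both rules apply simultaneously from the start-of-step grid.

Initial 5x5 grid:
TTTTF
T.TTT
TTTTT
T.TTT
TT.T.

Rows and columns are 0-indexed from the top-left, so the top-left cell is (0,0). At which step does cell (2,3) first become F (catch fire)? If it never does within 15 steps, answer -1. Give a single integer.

Step 1: cell (2,3)='T' (+2 fires, +1 burnt)
Step 2: cell (2,3)='T' (+3 fires, +2 burnt)
Step 3: cell (2,3)='F' (+4 fires, +3 burnt)
  -> target ignites at step 3
Step 4: cell (2,3)='.' (+3 fires, +4 burnt)
Step 5: cell (2,3)='.' (+4 fires, +3 burnt)
Step 6: cell (2,3)='.' (+1 fires, +4 burnt)
Step 7: cell (2,3)='.' (+1 fires, +1 burnt)
Step 8: cell (2,3)='.' (+1 fires, +1 burnt)
Step 9: cell (2,3)='.' (+1 fires, +1 burnt)
Step 10: cell (2,3)='.' (+0 fires, +1 burnt)
  fire out at step 10

3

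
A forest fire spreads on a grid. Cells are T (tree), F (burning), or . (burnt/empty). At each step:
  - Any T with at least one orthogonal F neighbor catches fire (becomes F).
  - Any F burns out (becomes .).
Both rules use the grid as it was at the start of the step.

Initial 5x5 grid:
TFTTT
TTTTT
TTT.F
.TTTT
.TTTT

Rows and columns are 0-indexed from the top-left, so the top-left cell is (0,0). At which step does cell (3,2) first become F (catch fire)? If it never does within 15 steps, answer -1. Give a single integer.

Step 1: cell (3,2)='T' (+5 fires, +2 burnt)
Step 2: cell (3,2)='T' (+8 fires, +5 burnt)
Step 3: cell (3,2)='F' (+5 fires, +8 burnt)
  -> target ignites at step 3
Step 4: cell (3,2)='.' (+2 fires, +5 burnt)
Step 5: cell (3,2)='.' (+0 fires, +2 burnt)
  fire out at step 5

3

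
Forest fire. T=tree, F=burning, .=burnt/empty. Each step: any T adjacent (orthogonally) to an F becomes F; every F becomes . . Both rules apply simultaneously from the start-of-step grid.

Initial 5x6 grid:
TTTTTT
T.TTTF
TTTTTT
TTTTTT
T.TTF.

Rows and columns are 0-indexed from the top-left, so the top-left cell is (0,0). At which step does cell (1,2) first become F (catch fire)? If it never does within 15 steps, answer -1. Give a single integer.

Step 1: cell (1,2)='T' (+5 fires, +2 burnt)
Step 2: cell (1,2)='T' (+6 fires, +5 burnt)
Step 3: cell (1,2)='F' (+4 fires, +6 burnt)
  -> target ignites at step 3
Step 4: cell (1,2)='.' (+3 fires, +4 burnt)
Step 5: cell (1,2)='.' (+3 fires, +3 burnt)
Step 6: cell (1,2)='.' (+3 fires, +3 burnt)
Step 7: cell (1,2)='.' (+1 fires, +3 burnt)
Step 8: cell (1,2)='.' (+0 fires, +1 burnt)
  fire out at step 8

3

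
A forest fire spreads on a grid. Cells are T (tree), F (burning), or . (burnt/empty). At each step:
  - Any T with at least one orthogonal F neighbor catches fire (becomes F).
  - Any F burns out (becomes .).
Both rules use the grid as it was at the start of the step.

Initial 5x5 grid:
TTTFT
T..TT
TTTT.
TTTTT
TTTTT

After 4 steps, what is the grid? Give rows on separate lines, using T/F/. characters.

Step 1: 3 trees catch fire, 1 burn out
  TTF.F
  T..FT
  TTTT.
  TTTTT
  TTTTT
Step 2: 3 trees catch fire, 3 burn out
  TF...
  T...F
  TTTF.
  TTTTT
  TTTTT
Step 3: 3 trees catch fire, 3 burn out
  F....
  T....
  TTF..
  TTTFT
  TTTTT
Step 4: 5 trees catch fire, 3 burn out
  .....
  F....
  TF...
  TTF.F
  TTTFT

.....
F....
TF...
TTF.F
TTTFT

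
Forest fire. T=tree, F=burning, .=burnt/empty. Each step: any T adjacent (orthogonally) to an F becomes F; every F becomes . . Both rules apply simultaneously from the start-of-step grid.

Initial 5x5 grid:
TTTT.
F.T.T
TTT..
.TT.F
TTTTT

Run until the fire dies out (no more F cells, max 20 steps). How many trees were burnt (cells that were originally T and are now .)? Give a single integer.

Step 1: +3 fires, +2 burnt (F count now 3)
Step 2: +3 fires, +3 burnt (F count now 3)
Step 3: +4 fires, +3 burnt (F count now 4)
Step 4: +4 fires, +4 burnt (F count now 4)
Step 5: +1 fires, +4 burnt (F count now 1)
Step 6: +0 fires, +1 burnt (F count now 0)
Fire out after step 6
Initially T: 16, now '.': 24
Total burnt (originally-T cells now '.'): 15

Answer: 15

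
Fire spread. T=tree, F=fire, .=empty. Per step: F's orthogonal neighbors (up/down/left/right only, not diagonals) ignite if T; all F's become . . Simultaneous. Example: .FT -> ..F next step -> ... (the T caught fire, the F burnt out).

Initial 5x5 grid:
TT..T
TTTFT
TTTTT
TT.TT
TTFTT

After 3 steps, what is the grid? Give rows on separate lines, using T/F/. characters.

Step 1: 5 trees catch fire, 2 burn out
  TT..T
  TTF.F
  TTTFT
  TT.TT
  TF.FT
Step 2: 8 trees catch fire, 5 burn out
  TT..F
  TF...
  TTF.F
  TF.FT
  F...F
Step 3: 5 trees catch fire, 8 burn out
  TF...
  F....
  TF...
  F...F
  .....

TF...
F....
TF...
F...F
.....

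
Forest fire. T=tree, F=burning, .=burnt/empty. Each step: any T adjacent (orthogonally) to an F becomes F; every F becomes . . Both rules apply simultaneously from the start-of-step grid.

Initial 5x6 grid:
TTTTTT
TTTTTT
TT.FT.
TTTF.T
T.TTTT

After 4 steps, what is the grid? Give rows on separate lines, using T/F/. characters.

Step 1: 4 trees catch fire, 2 burn out
  TTTTTT
  TTTFTT
  TT..F.
  TTF..T
  T.TFTT
Step 2: 6 trees catch fire, 4 burn out
  TTTFTT
  TTF.FT
  TT....
  TF...T
  T.F.FT
Step 3: 7 trees catch fire, 6 burn out
  TTF.FT
  TF...F
  TF....
  F....T
  T....F
Step 4: 6 trees catch fire, 7 burn out
  TF...F
  F.....
  F.....
  .....F
  F.....

TF...F
F.....
F.....
.....F
F.....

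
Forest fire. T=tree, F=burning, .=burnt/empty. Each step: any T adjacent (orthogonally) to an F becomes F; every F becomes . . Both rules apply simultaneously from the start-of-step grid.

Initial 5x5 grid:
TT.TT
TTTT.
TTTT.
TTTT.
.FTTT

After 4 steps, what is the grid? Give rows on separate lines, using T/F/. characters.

Step 1: 2 trees catch fire, 1 burn out
  TT.TT
  TTTT.
  TTTT.
  TFTT.
  ..FTT
Step 2: 4 trees catch fire, 2 burn out
  TT.TT
  TTTT.
  TFTT.
  F.FT.
  ...FT
Step 3: 5 trees catch fire, 4 burn out
  TT.TT
  TFTT.
  F.FT.
  ...F.
  ....F
Step 4: 4 trees catch fire, 5 burn out
  TF.TT
  F.FT.
  ...F.
  .....
  .....

TF.TT
F.FT.
...F.
.....
.....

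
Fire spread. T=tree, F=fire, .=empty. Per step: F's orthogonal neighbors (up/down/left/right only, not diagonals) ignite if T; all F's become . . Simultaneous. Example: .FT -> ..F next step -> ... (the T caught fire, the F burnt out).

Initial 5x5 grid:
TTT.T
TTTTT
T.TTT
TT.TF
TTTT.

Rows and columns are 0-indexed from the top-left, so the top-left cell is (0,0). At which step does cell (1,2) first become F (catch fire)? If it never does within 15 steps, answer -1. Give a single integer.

Step 1: cell (1,2)='T' (+2 fires, +1 burnt)
Step 2: cell (1,2)='T' (+3 fires, +2 burnt)
Step 3: cell (1,2)='T' (+4 fires, +3 burnt)
Step 4: cell (1,2)='F' (+2 fires, +4 burnt)
  -> target ignites at step 4
Step 5: cell (1,2)='.' (+4 fires, +2 burnt)
Step 6: cell (1,2)='.' (+3 fires, +4 burnt)
Step 7: cell (1,2)='.' (+2 fires, +3 burnt)
Step 8: cell (1,2)='.' (+0 fires, +2 burnt)
  fire out at step 8

4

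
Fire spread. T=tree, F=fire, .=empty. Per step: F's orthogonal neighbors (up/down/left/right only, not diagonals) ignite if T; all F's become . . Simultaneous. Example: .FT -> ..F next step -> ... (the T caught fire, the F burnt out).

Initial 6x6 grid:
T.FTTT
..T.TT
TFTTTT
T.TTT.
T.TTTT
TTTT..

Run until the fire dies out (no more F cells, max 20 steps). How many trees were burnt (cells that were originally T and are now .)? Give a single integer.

Step 1: +4 fires, +2 burnt (F count now 4)
Step 2: +4 fires, +4 burnt (F count now 4)
Step 3: +6 fires, +4 burnt (F count now 6)
Step 4: +6 fires, +6 burnt (F count now 6)
Step 5: +3 fires, +6 burnt (F count now 3)
Step 6: +1 fires, +3 burnt (F count now 1)
Step 7: +0 fires, +1 burnt (F count now 0)
Fire out after step 7
Initially T: 25, now '.': 35
Total burnt (originally-T cells now '.'): 24

Answer: 24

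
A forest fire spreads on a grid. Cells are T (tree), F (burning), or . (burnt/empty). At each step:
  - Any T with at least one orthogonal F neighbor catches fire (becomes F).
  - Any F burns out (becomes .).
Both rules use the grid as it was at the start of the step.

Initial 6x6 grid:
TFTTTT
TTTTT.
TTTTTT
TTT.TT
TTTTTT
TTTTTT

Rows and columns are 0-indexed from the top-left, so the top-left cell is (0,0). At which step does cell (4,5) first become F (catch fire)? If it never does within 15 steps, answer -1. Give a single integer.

Step 1: cell (4,5)='T' (+3 fires, +1 burnt)
Step 2: cell (4,5)='T' (+4 fires, +3 burnt)
Step 3: cell (4,5)='T' (+5 fires, +4 burnt)
Step 4: cell (4,5)='T' (+6 fires, +5 burnt)
Step 5: cell (4,5)='T' (+4 fires, +6 burnt)
Step 6: cell (4,5)='T' (+5 fires, +4 burnt)
Step 7: cell (4,5)='T' (+3 fires, +5 burnt)
Step 8: cell (4,5)='F' (+2 fires, +3 burnt)
  -> target ignites at step 8
Step 9: cell (4,5)='.' (+1 fires, +2 burnt)
Step 10: cell (4,5)='.' (+0 fires, +1 burnt)
  fire out at step 10

8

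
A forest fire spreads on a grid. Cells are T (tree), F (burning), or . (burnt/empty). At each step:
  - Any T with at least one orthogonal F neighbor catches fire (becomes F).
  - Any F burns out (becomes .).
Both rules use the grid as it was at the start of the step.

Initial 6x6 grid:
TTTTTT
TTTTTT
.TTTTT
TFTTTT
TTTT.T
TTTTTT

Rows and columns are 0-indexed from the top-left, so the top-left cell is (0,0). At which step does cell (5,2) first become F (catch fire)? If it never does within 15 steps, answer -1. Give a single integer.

Step 1: cell (5,2)='T' (+4 fires, +1 burnt)
Step 2: cell (5,2)='T' (+6 fires, +4 burnt)
Step 3: cell (5,2)='F' (+8 fires, +6 burnt)
  -> target ignites at step 3
Step 4: cell (5,2)='.' (+6 fires, +8 burnt)
Step 5: cell (5,2)='.' (+5 fires, +6 burnt)
Step 6: cell (5,2)='.' (+3 fires, +5 burnt)
Step 7: cell (5,2)='.' (+1 fires, +3 burnt)
Step 8: cell (5,2)='.' (+0 fires, +1 burnt)
  fire out at step 8

3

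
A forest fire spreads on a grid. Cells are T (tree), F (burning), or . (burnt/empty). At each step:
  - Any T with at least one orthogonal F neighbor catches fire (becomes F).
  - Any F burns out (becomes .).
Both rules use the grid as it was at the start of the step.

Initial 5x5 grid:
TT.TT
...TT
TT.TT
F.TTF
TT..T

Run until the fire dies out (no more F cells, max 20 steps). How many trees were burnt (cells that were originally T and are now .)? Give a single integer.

Step 1: +5 fires, +2 burnt (F count now 5)
Step 2: +5 fires, +5 burnt (F count now 5)
Step 3: +2 fires, +5 burnt (F count now 2)
Step 4: +1 fires, +2 burnt (F count now 1)
Step 5: +0 fires, +1 burnt (F count now 0)
Fire out after step 5
Initially T: 15, now '.': 23
Total burnt (originally-T cells now '.'): 13

Answer: 13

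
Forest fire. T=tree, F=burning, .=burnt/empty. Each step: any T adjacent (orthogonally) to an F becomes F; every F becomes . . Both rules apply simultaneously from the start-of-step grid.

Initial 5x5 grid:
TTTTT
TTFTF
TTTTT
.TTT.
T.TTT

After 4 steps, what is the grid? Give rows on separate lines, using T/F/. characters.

Step 1: 6 trees catch fire, 2 burn out
  TTFTF
  TF.F.
  TTFTF
  .TTT.
  T.TTT
Step 2: 6 trees catch fire, 6 burn out
  TF.F.
  F....
  TF.F.
  .TFT.
  T.TTT
Step 3: 5 trees catch fire, 6 burn out
  F....
  .....
  F....
  .F.F.
  T.FTT
Step 4: 1 trees catch fire, 5 burn out
  .....
  .....
  .....
  .....
  T..FT

.....
.....
.....
.....
T..FT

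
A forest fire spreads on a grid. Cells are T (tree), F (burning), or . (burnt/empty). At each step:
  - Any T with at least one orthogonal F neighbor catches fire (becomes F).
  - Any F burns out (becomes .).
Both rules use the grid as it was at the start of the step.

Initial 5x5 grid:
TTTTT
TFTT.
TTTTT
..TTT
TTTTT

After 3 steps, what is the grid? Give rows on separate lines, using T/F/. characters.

Step 1: 4 trees catch fire, 1 burn out
  TFTTT
  F.FT.
  TFTTT
  ..TTT
  TTTTT
Step 2: 5 trees catch fire, 4 burn out
  F.FTT
  ...F.
  F.FTT
  ..TTT
  TTTTT
Step 3: 3 trees catch fire, 5 burn out
  ...FT
  .....
  ...FT
  ..FTT
  TTTTT

...FT
.....
...FT
..FTT
TTTTT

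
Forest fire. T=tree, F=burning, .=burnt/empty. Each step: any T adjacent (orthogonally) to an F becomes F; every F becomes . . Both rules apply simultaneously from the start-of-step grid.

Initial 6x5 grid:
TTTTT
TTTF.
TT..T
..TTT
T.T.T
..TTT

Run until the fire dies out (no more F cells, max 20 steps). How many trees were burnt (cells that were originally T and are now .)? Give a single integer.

Answer: 10

Derivation:
Step 1: +2 fires, +1 burnt (F count now 2)
Step 2: +3 fires, +2 burnt (F count now 3)
Step 3: +3 fires, +3 burnt (F count now 3)
Step 4: +2 fires, +3 burnt (F count now 2)
Step 5: +0 fires, +2 burnt (F count now 0)
Fire out after step 5
Initially T: 20, now '.': 20
Total burnt (originally-T cells now '.'): 10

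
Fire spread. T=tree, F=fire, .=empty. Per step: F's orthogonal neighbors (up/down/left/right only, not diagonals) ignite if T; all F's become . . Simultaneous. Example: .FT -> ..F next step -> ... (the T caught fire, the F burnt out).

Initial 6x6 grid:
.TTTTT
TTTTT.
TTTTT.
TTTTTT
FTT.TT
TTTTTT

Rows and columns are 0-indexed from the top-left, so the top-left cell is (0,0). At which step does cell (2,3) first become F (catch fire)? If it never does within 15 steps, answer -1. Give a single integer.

Step 1: cell (2,3)='T' (+3 fires, +1 burnt)
Step 2: cell (2,3)='T' (+4 fires, +3 burnt)
Step 3: cell (2,3)='T' (+4 fires, +4 burnt)
Step 4: cell (2,3)='T' (+4 fires, +4 burnt)
Step 5: cell (2,3)='F' (+5 fires, +4 burnt)
  -> target ignites at step 5
Step 6: cell (2,3)='.' (+6 fires, +5 burnt)
Step 7: cell (2,3)='.' (+3 fires, +6 burnt)
Step 8: cell (2,3)='.' (+1 fires, +3 burnt)
Step 9: cell (2,3)='.' (+1 fires, +1 burnt)
Step 10: cell (2,3)='.' (+0 fires, +1 burnt)
  fire out at step 10

5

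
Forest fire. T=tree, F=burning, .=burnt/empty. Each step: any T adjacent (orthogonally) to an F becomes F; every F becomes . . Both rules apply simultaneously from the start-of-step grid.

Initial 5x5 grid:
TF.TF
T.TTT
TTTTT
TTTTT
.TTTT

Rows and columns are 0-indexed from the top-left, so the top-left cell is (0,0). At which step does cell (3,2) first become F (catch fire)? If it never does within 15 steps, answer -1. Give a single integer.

Step 1: cell (3,2)='T' (+3 fires, +2 burnt)
Step 2: cell (3,2)='T' (+3 fires, +3 burnt)
Step 3: cell (3,2)='T' (+4 fires, +3 burnt)
Step 4: cell (3,2)='T' (+5 fires, +4 burnt)
Step 5: cell (3,2)='F' (+3 fires, +5 burnt)
  -> target ignites at step 5
Step 6: cell (3,2)='.' (+2 fires, +3 burnt)
Step 7: cell (3,2)='.' (+0 fires, +2 burnt)
  fire out at step 7

5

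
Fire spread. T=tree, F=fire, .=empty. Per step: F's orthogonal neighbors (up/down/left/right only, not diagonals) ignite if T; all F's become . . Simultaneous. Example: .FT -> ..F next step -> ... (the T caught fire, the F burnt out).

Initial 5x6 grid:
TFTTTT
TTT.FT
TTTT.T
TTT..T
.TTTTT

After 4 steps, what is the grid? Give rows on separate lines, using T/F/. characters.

Step 1: 5 trees catch fire, 2 burn out
  F.FTFT
  TFT..F
  TTTT.T
  TTT..T
  .TTTTT
Step 2: 6 trees catch fire, 5 burn out
  ...F.F
  F.F...
  TFTT.F
  TTT..T
  .TTTTT
Step 3: 4 trees catch fire, 6 burn out
  ......
  ......
  F.FT..
  TFT..F
  .TTTTT
Step 4: 5 trees catch fire, 4 burn out
  ......
  ......
  ...F..
  F.F...
  .FTTTF

......
......
...F..
F.F...
.FTTTF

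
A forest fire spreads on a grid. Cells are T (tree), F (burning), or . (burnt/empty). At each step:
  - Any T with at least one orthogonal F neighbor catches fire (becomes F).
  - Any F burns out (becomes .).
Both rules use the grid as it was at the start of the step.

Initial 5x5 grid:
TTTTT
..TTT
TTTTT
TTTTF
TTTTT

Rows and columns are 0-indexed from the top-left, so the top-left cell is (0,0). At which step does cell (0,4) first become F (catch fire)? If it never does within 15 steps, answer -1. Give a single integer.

Step 1: cell (0,4)='T' (+3 fires, +1 burnt)
Step 2: cell (0,4)='T' (+4 fires, +3 burnt)
Step 3: cell (0,4)='F' (+5 fires, +4 burnt)
  -> target ignites at step 3
Step 4: cell (0,4)='.' (+5 fires, +5 burnt)
Step 5: cell (0,4)='.' (+3 fires, +5 burnt)
Step 6: cell (0,4)='.' (+1 fires, +3 burnt)
Step 7: cell (0,4)='.' (+1 fires, +1 burnt)
Step 8: cell (0,4)='.' (+0 fires, +1 burnt)
  fire out at step 8

3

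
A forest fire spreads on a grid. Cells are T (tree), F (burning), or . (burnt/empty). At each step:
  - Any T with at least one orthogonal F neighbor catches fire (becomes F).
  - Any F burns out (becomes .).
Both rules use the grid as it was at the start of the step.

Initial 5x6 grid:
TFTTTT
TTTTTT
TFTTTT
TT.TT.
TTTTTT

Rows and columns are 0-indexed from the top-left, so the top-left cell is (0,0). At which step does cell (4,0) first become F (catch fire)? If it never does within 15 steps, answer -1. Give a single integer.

Step 1: cell (4,0)='T' (+6 fires, +2 burnt)
Step 2: cell (4,0)='T' (+6 fires, +6 burnt)
Step 3: cell (4,0)='F' (+6 fires, +6 burnt)
  -> target ignites at step 3
Step 4: cell (4,0)='.' (+5 fires, +6 burnt)
Step 5: cell (4,0)='.' (+2 fires, +5 burnt)
Step 6: cell (4,0)='.' (+1 fires, +2 burnt)
Step 7: cell (4,0)='.' (+0 fires, +1 burnt)
  fire out at step 7

3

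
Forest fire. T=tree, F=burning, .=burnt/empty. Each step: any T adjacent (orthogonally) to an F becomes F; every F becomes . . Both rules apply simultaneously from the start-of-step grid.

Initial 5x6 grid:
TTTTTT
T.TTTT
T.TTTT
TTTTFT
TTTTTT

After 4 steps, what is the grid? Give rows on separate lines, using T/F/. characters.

Step 1: 4 trees catch fire, 1 burn out
  TTTTTT
  T.TTTT
  T.TTFT
  TTTF.F
  TTTTFT
Step 2: 6 trees catch fire, 4 burn out
  TTTTTT
  T.TTFT
  T.TF.F
  TTF...
  TTTF.F
Step 3: 6 trees catch fire, 6 burn out
  TTTTFT
  T.TF.F
  T.F...
  TF....
  TTF...
Step 4: 5 trees catch fire, 6 burn out
  TTTF.F
  T.F...
  T.....
  F.....
  TF....

TTTF.F
T.F...
T.....
F.....
TF....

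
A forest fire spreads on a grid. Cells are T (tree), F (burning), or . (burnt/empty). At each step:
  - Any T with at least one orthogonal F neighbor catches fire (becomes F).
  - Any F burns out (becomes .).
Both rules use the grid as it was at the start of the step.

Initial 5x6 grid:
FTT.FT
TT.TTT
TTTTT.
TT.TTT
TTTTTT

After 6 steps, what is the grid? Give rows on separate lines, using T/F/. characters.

Step 1: 4 trees catch fire, 2 burn out
  .FT..F
  FT.TFT
  TTTTT.
  TT.TTT
  TTTTTT
Step 2: 6 trees catch fire, 4 burn out
  ..F...
  .F.F.F
  FTTTF.
  TT.TTT
  TTTTTT
Step 3: 4 trees catch fire, 6 burn out
  ......
  ......
  .FTF..
  FT.TFT
  TTTTTT
Step 4: 6 trees catch fire, 4 burn out
  ......
  ......
  ..F...
  .F.F.F
  FTTTFT
Step 5: 3 trees catch fire, 6 burn out
  ......
  ......
  ......
  ......
  .FTF.F
Step 6: 1 trees catch fire, 3 burn out
  ......
  ......
  ......
  ......
  ..F...

......
......
......
......
..F...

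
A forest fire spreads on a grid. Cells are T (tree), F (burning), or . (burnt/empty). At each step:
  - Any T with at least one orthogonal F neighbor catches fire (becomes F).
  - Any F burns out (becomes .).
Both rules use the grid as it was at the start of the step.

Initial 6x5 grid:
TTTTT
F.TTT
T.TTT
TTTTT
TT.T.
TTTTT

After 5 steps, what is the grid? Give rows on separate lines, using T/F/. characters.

Step 1: 2 trees catch fire, 1 burn out
  FTTTT
  ..TTT
  F.TTT
  TTTTT
  TT.T.
  TTTTT
Step 2: 2 trees catch fire, 2 burn out
  .FTTT
  ..TTT
  ..TTT
  FTTTT
  TT.T.
  TTTTT
Step 3: 3 trees catch fire, 2 burn out
  ..FTT
  ..TTT
  ..TTT
  .FTTT
  FT.T.
  TTTTT
Step 4: 5 trees catch fire, 3 burn out
  ...FT
  ..FTT
  ..TTT
  ..FTT
  .F.T.
  FTTTT
Step 5: 5 trees catch fire, 5 burn out
  ....F
  ...FT
  ..FTT
  ...FT
  ...T.
  .FTTT

....F
...FT
..FTT
...FT
...T.
.FTTT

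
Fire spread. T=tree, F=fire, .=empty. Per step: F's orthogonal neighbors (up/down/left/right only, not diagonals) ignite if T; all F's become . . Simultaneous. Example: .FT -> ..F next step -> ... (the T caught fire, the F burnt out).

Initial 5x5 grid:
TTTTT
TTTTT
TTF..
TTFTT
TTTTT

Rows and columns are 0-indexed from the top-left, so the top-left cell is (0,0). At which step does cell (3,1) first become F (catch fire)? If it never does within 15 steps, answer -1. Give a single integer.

Step 1: cell (3,1)='F' (+5 fires, +2 burnt)
  -> target ignites at step 1
Step 2: cell (3,1)='.' (+8 fires, +5 burnt)
Step 3: cell (3,1)='.' (+6 fires, +8 burnt)
Step 4: cell (3,1)='.' (+2 fires, +6 burnt)
Step 5: cell (3,1)='.' (+0 fires, +2 burnt)
  fire out at step 5

1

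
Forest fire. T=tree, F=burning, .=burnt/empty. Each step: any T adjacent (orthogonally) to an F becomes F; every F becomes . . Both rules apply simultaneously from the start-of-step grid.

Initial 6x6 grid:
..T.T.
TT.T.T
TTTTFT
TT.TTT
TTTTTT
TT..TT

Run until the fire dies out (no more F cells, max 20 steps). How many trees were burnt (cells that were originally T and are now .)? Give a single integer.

Answer: 24

Derivation:
Step 1: +3 fires, +1 burnt (F count now 3)
Step 2: +6 fires, +3 burnt (F count now 6)
Step 3: +4 fires, +6 burnt (F count now 4)
Step 4: +5 fires, +4 burnt (F count now 5)
Step 5: +3 fires, +5 burnt (F count now 3)
Step 6: +2 fires, +3 burnt (F count now 2)
Step 7: +1 fires, +2 burnt (F count now 1)
Step 8: +0 fires, +1 burnt (F count now 0)
Fire out after step 8
Initially T: 26, now '.': 34
Total burnt (originally-T cells now '.'): 24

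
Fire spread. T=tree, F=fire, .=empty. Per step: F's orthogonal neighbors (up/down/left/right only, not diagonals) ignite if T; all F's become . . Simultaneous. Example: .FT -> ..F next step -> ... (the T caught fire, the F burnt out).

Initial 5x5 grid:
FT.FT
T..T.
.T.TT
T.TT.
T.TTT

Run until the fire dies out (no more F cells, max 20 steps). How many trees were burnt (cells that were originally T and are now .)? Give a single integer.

Answer: 11

Derivation:
Step 1: +4 fires, +2 burnt (F count now 4)
Step 2: +1 fires, +4 burnt (F count now 1)
Step 3: +2 fires, +1 burnt (F count now 2)
Step 4: +2 fires, +2 burnt (F count now 2)
Step 5: +2 fires, +2 burnt (F count now 2)
Step 6: +0 fires, +2 burnt (F count now 0)
Fire out after step 6
Initially T: 14, now '.': 22
Total burnt (originally-T cells now '.'): 11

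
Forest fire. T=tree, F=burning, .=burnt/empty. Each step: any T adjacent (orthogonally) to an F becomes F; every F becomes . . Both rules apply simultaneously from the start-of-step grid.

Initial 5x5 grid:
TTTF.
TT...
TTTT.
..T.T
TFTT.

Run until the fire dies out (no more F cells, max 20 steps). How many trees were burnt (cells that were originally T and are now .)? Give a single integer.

Step 1: +3 fires, +2 burnt (F count now 3)
Step 2: +3 fires, +3 burnt (F count now 3)
Step 3: +3 fires, +3 burnt (F count now 3)
Step 4: +3 fires, +3 burnt (F count now 3)
Step 5: +1 fires, +3 burnt (F count now 1)
Step 6: +0 fires, +1 burnt (F count now 0)
Fire out after step 6
Initially T: 14, now '.': 24
Total burnt (originally-T cells now '.'): 13

Answer: 13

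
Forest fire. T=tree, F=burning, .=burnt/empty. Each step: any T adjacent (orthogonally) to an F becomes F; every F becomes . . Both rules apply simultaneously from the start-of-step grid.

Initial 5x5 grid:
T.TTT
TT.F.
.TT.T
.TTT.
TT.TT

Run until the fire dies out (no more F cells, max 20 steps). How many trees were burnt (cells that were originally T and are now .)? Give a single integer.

Answer: 3

Derivation:
Step 1: +1 fires, +1 burnt (F count now 1)
Step 2: +2 fires, +1 burnt (F count now 2)
Step 3: +0 fires, +2 burnt (F count now 0)
Fire out after step 3
Initially T: 16, now '.': 12
Total burnt (originally-T cells now '.'): 3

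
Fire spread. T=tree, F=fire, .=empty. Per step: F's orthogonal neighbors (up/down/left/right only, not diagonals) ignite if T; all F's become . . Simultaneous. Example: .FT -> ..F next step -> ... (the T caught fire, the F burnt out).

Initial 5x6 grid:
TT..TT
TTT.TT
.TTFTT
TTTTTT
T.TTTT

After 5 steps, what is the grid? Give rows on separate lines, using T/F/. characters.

Step 1: 3 trees catch fire, 1 burn out
  TT..TT
  TTT.TT
  .TF.FT
  TTTFTT
  T.TTTT
Step 2: 7 trees catch fire, 3 burn out
  TT..TT
  TTF.FT
  .F...F
  TTF.FT
  T.TFTT
Step 3: 7 trees catch fire, 7 burn out
  TT..FT
  TF...F
  ......
  TF...F
  T.F.FT
Step 4: 5 trees catch fire, 7 burn out
  TF...F
  F.....
  ......
  F.....
  T....F
Step 5: 2 trees catch fire, 5 burn out
  F.....
  ......
  ......
  ......
  F.....

F.....
......
......
......
F.....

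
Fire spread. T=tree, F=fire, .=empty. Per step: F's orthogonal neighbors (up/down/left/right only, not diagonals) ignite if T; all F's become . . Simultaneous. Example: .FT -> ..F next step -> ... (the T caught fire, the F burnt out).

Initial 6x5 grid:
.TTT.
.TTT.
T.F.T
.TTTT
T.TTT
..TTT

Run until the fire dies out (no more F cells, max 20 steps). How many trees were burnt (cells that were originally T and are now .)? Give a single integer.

Answer: 17

Derivation:
Step 1: +2 fires, +1 burnt (F count now 2)
Step 2: +6 fires, +2 burnt (F count now 6)
Step 3: +5 fires, +6 burnt (F count now 5)
Step 4: +3 fires, +5 burnt (F count now 3)
Step 5: +1 fires, +3 burnt (F count now 1)
Step 6: +0 fires, +1 burnt (F count now 0)
Fire out after step 6
Initially T: 19, now '.': 28
Total burnt (originally-T cells now '.'): 17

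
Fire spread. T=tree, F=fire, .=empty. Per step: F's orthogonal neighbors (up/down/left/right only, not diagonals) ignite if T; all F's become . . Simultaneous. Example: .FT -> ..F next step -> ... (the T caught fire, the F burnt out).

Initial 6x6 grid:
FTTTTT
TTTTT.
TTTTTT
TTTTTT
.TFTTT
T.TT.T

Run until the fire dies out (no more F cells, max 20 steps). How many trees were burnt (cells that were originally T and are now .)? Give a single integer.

Answer: 29

Derivation:
Step 1: +6 fires, +2 burnt (F count now 6)
Step 2: +8 fires, +6 burnt (F count now 8)
Step 3: +7 fires, +8 burnt (F count now 7)
Step 4: +5 fires, +7 burnt (F count now 5)
Step 5: +3 fires, +5 burnt (F count now 3)
Step 6: +0 fires, +3 burnt (F count now 0)
Fire out after step 6
Initially T: 30, now '.': 35
Total burnt (originally-T cells now '.'): 29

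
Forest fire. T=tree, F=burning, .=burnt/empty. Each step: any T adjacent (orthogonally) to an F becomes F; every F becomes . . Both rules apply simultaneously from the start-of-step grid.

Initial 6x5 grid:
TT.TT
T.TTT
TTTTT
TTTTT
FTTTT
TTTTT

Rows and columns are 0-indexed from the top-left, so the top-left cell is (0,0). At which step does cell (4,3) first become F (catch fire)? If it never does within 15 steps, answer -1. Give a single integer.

Step 1: cell (4,3)='T' (+3 fires, +1 burnt)
Step 2: cell (4,3)='T' (+4 fires, +3 burnt)
Step 3: cell (4,3)='F' (+5 fires, +4 burnt)
  -> target ignites at step 3
Step 4: cell (4,3)='.' (+5 fires, +5 burnt)
Step 5: cell (4,3)='.' (+5 fires, +5 burnt)
Step 6: cell (4,3)='.' (+2 fires, +5 burnt)
Step 7: cell (4,3)='.' (+2 fires, +2 burnt)
Step 8: cell (4,3)='.' (+1 fires, +2 burnt)
Step 9: cell (4,3)='.' (+0 fires, +1 burnt)
  fire out at step 9

3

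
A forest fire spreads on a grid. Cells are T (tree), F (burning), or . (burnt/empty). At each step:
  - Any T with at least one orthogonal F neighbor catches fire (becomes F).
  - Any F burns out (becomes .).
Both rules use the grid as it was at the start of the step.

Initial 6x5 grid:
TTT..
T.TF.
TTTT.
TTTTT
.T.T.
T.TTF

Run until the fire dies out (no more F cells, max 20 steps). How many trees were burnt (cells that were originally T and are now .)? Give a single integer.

Answer: 18

Derivation:
Step 1: +3 fires, +2 burnt (F count now 3)
Step 2: +5 fires, +3 burnt (F count now 5)
Step 3: +4 fires, +5 burnt (F count now 4)
Step 4: +3 fires, +4 burnt (F count now 3)
Step 5: +3 fires, +3 burnt (F count now 3)
Step 6: +0 fires, +3 burnt (F count now 0)
Fire out after step 6
Initially T: 19, now '.': 29
Total burnt (originally-T cells now '.'): 18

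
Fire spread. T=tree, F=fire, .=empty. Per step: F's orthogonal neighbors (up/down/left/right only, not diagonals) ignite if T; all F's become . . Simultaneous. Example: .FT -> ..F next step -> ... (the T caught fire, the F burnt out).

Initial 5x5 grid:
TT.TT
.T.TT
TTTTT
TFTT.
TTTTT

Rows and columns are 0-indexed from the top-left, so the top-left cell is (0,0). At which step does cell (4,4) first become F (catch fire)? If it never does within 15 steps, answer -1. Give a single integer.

Step 1: cell (4,4)='T' (+4 fires, +1 burnt)
Step 2: cell (4,4)='T' (+6 fires, +4 burnt)
Step 3: cell (4,4)='T' (+3 fires, +6 burnt)
Step 4: cell (4,4)='F' (+4 fires, +3 burnt)
  -> target ignites at step 4
Step 5: cell (4,4)='.' (+2 fires, +4 burnt)
Step 6: cell (4,4)='.' (+1 fires, +2 burnt)
Step 7: cell (4,4)='.' (+0 fires, +1 burnt)
  fire out at step 7

4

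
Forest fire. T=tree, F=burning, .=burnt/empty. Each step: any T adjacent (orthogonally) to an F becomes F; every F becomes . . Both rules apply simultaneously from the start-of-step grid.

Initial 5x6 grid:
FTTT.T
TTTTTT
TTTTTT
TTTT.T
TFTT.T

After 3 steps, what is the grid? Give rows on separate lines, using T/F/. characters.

Step 1: 5 trees catch fire, 2 burn out
  .FTT.T
  FTTTTT
  TTTTTT
  TFTT.T
  F.FT.T
Step 2: 7 trees catch fire, 5 burn out
  ..FT.T
  .FTTTT
  FFTTTT
  F.FT.T
  ...F.T
Step 3: 4 trees catch fire, 7 burn out
  ...F.T
  ..FTTT
  ..FTTT
  ...F.T
  .....T

...F.T
..FTTT
..FTTT
...F.T
.....T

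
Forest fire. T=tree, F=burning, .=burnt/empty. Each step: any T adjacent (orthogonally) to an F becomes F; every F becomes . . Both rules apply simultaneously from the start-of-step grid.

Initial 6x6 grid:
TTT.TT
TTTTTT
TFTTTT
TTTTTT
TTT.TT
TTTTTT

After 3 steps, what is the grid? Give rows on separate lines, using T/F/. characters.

Step 1: 4 trees catch fire, 1 burn out
  TTT.TT
  TFTTTT
  F.FTTT
  TFTTTT
  TTT.TT
  TTTTTT
Step 2: 7 trees catch fire, 4 burn out
  TFT.TT
  F.FTTT
  ...FTT
  F.FTTT
  TFT.TT
  TTTTTT
Step 3: 8 trees catch fire, 7 burn out
  F.F.TT
  ...FTT
  ....FT
  ...FTT
  F.F.TT
  TFTTTT

F.F.TT
...FTT
....FT
...FTT
F.F.TT
TFTTTT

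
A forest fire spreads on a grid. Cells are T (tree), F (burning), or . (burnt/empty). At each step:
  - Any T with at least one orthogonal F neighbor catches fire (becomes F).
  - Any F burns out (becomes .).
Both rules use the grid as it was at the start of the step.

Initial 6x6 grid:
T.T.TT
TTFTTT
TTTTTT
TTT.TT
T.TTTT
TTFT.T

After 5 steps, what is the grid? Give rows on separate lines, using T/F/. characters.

Step 1: 7 trees catch fire, 2 burn out
  T.F.TT
  TF.FTT
  TTFTTT
  TTT.TT
  T.FTTT
  TF.F.T
Step 2: 7 trees catch fire, 7 burn out
  T...TT
  F...FT
  TF.FTT
  TTF.TT
  T..FTT
  F....T
Step 3: 8 trees catch fire, 7 burn out
  F...FT
  .....F
  F...FT
  TF..TT
  F...FT
  .....T
Step 4: 5 trees catch fire, 8 burn out
  .....F
  ......
  .....F
  F...FT
  .....F
  .....T
Step 5: 2 trees catch fire, 5 burn out
  ......
  ......
  ......
  .....F
  ......
  .....F

......
......
......
.....F
......
.....F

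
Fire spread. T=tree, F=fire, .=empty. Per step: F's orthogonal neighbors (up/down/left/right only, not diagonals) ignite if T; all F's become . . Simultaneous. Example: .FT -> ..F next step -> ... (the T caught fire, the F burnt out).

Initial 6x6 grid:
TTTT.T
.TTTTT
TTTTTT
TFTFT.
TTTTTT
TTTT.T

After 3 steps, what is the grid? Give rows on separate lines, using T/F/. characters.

Step 1: 7 trees catch fire, 2 burn out
  TTTT.T
  .TTTTT
  TFTFTT
  F.F.F.
  TFTFTT
  TTTT.T
Step 2: 10 trees catch fire, 7 burn out
  TTTT.T
  .FTFTT
  F.F.FT
  ......
  F.F.FT
  TFTF.T
Step 3: 8 trees catch fire, 10 burn out
  TFTF.T
  ..F.FT
  .....F
  ......
  .....F
  F.F..T

TFTF.T
..F.FT
.....F
......
.....F
F.F..T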